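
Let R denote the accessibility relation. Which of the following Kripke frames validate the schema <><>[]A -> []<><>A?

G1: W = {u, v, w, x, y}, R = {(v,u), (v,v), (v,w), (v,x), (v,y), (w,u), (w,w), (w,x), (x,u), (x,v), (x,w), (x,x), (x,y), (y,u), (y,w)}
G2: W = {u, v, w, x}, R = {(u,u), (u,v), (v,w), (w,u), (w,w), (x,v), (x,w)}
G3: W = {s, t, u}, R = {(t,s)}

This is the axiom for a generalized confluence (Geach) condition; its first-order frame correspondent is forall x forall y forall z ((x R^2 y & xRz) -> exists w (yRw & z R^2 w)).
G1: fails — vR²u, vRu but no t with uRt and uR²t.
G2: holds.
G3: holds.

G2, G3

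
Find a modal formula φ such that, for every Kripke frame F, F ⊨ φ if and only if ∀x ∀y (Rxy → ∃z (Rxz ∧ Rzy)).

□□p → □p

A defining formula is □□p → □p (the C4 axiom).
Suppose □□p→□p is valid. Take Rxy and set V(p)={w : xR²w}. Then □□p at x, so □p at x, so p at y, i.e. ∃z(Rxz∧Rzy).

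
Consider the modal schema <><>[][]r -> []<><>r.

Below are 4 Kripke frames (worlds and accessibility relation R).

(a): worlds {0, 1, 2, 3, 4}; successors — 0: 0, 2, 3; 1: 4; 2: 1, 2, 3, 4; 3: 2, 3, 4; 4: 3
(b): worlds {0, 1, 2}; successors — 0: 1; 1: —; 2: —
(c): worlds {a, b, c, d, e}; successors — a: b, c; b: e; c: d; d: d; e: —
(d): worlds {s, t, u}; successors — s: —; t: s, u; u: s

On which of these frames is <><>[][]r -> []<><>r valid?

(a), (b)

The schema corresponds to a generalized confluence (Geach) condition: forall x forall y forall z ((x R^2 y & xRz) -> exists w (y R^2 w & z R^2 w)).
(a): holds.
(b): holds.
(c): fails — aR²d, aRb but no w with dR²w and bR²w.
(d): fails — tR²s, tRs but no w with sR²w and sR²w.
Valid on: (a), (b).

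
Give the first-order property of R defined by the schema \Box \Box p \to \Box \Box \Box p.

\forall x \forall z (x R^3 z \to \exists w (x R^2 w \wedge z = w))

This is a Sahlqvist (Geach-type) schema ◇^0□^2p → □^3◇^0p.
Minimal-valuation argument: fix x; take any y with xR^0y and any z with xR^3z. Set V(p) to the set of worlds R-reachable from y in exactly 2 steps. Then □^2p holds at y, so the antecedent holds at x; validity forces ◇^0p at z, giving a w with zR^0w and yR^2w.
First-order correspondent: \forall x \forall z (x R^3 z \to \exists w (x R^2 w \wedge z = w)).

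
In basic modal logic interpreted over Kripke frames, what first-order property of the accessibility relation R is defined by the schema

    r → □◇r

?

Symmetry

Suppose r→□◇r is valid. Take Rxy and set V(r)={x}. Then r at x, so □◇r at x, so ◇r at y, so some z with Ryz has r; z=x, i.e. Ryx.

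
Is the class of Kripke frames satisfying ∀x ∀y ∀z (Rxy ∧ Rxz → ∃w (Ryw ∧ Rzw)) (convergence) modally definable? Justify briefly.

Definable; ◇□p → □◇p defines it

Yes: it is convergence, defined by the .2 schema ◇□p → □◇p.
Suppose ◇□p→□◇p is valid. Take Rxy, Rxz and set V(p)={w : Ryw}. Then □p at y so ◇□p at x, so □◇p at x, so ◇p at z, giving w with Rzw and Ryw.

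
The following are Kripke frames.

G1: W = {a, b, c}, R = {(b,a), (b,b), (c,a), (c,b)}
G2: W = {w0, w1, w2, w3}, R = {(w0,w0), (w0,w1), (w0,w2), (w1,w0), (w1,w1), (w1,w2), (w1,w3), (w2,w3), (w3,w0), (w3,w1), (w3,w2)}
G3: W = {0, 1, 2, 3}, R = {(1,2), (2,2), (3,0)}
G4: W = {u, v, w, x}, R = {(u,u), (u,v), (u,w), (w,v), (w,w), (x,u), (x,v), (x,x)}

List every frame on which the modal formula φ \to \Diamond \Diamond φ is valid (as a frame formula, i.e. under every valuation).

The schema corresponds to a generalized confluence (Geach) condition: \forall x \exists w (x = w \wedge x R^2 w).
G1: fails — at a but no w with a=w and aR²w.
G2: holds.
G3: fails — at 0 but no w with 0=w and 0R²w.
G4: fails — at v but no t with v=t and vR²t.
Valid on: G2.

G2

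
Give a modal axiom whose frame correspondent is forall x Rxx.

A defining formula is □q → q (the T axiom).

□q → q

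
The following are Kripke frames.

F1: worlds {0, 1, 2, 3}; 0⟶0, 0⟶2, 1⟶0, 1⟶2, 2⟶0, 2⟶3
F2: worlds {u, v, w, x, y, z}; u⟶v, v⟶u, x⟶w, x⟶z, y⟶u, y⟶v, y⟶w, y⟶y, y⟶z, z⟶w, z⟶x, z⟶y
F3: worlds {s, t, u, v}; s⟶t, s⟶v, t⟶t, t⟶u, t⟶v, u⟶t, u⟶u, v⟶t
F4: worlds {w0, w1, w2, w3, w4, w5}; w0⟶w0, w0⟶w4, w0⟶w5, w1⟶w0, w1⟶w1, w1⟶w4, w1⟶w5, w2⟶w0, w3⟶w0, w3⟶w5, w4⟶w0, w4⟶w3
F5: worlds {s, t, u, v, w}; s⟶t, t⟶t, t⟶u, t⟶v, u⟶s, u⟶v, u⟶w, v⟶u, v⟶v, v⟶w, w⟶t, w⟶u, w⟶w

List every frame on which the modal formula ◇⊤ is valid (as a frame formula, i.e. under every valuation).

F3, F5

This is the axiom for seriality; its first-order frame correspondent is ∀x ∃y Rxy.
F1: fails — world 3 has no successor.
F2: fails — world w has no successor.
F3: condition met.
F4: fails — world w5 has no successor.
F5: condition met.
Valid on: F3, F5.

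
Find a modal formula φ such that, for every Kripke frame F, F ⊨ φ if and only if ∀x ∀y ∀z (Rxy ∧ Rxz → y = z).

◇p → □p

A defining formula is ◇p → □p (the CD axiom).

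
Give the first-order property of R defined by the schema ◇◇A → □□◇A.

∀x ∀y ∀z ((xR²y ∧ xR²z) → ∃w (y = w ∧ zRw))

This is a Sahlqvist (Geach-type) schema ◇^2□^0A → □^2◇^1A.
Minimal-valuation argument: fix x; take any y with xR^2y and any z with xR^2z. Set V(A) to the set of worlds R-reachable from y in exactly 0 steps. Then □^0A holds at y, so the antecedent holds at x; validity forces ◇^1A at z, giving a w with zR^1w and yR^0w.
First-order correspondent: ∀x ∀y ∀z ((xR²y ∧ xR²z) → ∃w (y = w ∧ zRw)).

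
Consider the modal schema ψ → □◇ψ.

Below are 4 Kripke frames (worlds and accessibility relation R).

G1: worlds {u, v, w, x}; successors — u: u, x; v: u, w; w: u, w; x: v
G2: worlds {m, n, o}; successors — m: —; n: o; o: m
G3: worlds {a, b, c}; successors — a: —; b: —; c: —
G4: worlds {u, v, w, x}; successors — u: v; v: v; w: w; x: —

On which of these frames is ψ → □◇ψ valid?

This is the axiom for symmetry; its first-order frame correspondent is ∀x ∀y (Rxy → Ryx).
G1: fails — Rwu but not Ruw.
G2: fails — Rno but not Ron.
G3: satisfies the condition.
G4: fails — Ruv but not Rvu.
Valid on: G3.

G3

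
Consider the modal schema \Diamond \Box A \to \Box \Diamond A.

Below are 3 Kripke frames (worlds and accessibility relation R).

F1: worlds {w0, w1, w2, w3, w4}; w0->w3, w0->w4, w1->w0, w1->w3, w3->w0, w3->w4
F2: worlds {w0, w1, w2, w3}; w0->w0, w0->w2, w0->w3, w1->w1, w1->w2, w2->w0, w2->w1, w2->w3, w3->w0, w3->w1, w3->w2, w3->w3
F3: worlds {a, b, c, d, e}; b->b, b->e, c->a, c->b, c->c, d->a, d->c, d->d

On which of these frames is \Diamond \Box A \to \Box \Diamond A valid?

F2

The schema corresponds to convergence: \forall x \forall y \forall z (Rxy \wedge Rxz \to \exists w (Ryw \wedge Rzw)).
F1: fails — Rw0w4 and Rw0w4 but w4 and w4 have no common successor.
F2: ✓.
F3: fails — Rbb and Rbe but b and e have no common successor.
Valid on: F2.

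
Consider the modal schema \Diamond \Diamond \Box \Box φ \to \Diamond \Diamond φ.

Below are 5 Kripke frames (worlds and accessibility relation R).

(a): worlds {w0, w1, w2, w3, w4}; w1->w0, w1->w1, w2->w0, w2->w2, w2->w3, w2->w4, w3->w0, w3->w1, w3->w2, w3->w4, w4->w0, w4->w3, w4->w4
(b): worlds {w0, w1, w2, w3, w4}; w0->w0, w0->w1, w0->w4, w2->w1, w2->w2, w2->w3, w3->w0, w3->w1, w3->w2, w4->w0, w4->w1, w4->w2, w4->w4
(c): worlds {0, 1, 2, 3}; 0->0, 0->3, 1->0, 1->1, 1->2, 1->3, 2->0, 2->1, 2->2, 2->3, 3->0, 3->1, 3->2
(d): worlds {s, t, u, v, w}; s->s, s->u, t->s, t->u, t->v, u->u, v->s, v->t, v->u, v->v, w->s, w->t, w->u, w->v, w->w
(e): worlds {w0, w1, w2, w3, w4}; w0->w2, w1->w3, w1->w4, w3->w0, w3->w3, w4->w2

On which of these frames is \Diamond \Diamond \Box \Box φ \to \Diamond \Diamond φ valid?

This is the axiom for a generalized confluence (Geach) condition; its first-order frame correspondent is \forall x \forall y (x R^2 y \to \exists w (y R^2 w \wedge x R^2 w)).
(a): fails — w1R²w0 but no w with w0R²w and w1R²w.
(b): fails — w0R²w1 but no w with w1R²w and w0R²w.
(c): ✓.
(d): ✓.
(e): fails — w1R²w0 but no w with w0R²w and w1R²w.

(c), (d)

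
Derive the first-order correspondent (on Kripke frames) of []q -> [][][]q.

This is a Sahlqvist (Geach-type) schema ◇^0□^1q → □^3◇^0q.
Minimal-valuation argument: fix x; take any y with xR^0y and any z with xR^3z. Set V(q) to the set of worlds R-reachable from y in exactly 1 step. Then □^1q holds at y, so the antecedent holds at x; validity forces ◇^0q at z, giving a w with zR^0w and yR^1w.
First-order correspondent: forall x forall z (x R^3 z -> exists w (xRw & z = w)).

forall x forall z (x R^3 z -> exists w (xRw & z = w))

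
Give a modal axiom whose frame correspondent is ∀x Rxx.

□r → r

A defining formula is □r → r (the T axiom).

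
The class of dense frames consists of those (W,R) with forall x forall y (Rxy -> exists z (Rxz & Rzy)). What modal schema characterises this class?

The condition is density. The C4 schema □□r → □r defines it.

□□r → □r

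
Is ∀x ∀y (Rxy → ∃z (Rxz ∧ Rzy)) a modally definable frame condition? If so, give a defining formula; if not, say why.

Yes — defined by □□q → □q

The condition is density. A defining modal formula is □□q → □q.
Suppose □□q→□q is valid. Take Rxy and set V(q)={w : xR²w}. Then □□q at x, so □q at x, so q at y, i.e. ∃z(Rxz∧Rzy).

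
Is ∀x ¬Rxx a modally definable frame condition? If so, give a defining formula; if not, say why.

If a class were modally definable it would be closed under surjective bounded morphisms (Goldblatt–Thomason).
The 3-cycle (worlds s,t,u with s→t→u→s) is irreflexive, and the map sending every world to a single reflexive point • is a surjective bounded morphism (forth: every edge maps to (•,•); back: every world has a successor). So any modal formula valid on the 3-cycle is also valid on the reflexive point, which is not irreflexive.
Hence irreflexivity is not modally definable.

Not modally definable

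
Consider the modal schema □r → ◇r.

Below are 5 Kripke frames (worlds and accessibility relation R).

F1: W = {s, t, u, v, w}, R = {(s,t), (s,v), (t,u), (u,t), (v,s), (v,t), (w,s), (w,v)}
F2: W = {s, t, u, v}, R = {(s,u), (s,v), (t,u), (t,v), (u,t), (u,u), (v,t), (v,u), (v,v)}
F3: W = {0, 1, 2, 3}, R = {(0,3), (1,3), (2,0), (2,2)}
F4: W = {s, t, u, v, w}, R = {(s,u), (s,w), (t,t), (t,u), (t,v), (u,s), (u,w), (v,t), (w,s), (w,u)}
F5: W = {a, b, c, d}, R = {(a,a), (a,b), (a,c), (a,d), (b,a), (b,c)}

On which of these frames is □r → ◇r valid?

This is the axiom for seriality; its first-order frame correspondent is ∀x ∃y Rxy.
F1: ✓.
F2: ✓.
F3: fails — world 3 has no successor.
F4: ✓.
F5: fails — world c has no successor.

F1, F2, F4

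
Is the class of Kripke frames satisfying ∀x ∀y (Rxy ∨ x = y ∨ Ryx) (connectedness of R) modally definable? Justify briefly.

No

Any modally definable frame class is closed under disjoint unions.
Take 3 disjoint single-world reflexive frames: each is trivially connected, but their disjoint union has 3 worlds with no edge between distinct components, so it is not connected.
Hence connectedness of R is not modally definable.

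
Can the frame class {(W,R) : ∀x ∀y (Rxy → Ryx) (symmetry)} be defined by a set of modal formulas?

Definable; r → □◇r defines it

Yes: it is symmetry, defined by the B schema r → □◇r.
Suppose r→□◇r is valid. Take Rxy and set V(r)={x}. Then r at x, so □◇r at x, so ◇r at y, so some z with Ryz has r; z=x, i.e. Ryx.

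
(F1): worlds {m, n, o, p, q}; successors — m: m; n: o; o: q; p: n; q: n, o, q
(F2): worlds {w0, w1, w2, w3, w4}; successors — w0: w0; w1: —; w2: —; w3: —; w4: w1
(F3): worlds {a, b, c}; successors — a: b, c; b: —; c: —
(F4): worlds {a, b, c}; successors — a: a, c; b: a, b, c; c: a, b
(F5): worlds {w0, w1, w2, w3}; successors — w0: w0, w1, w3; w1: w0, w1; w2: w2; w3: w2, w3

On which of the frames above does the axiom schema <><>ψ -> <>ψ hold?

(F2), (F3)

This is the axiom for transitivity; its first-order frame correspondent is forall x forall y forall z (Rxy & Ryz -> Rxz).
(F1): fails — Rpn and Rno but not Rpo.
(F2): ✓.
(F3): ✓.
(F4): fails — Rcb and Rbc but not Rcc.
(F5): fails — Rw1w0 and Rw0w3 but not Rw1w3.
Valid on: (F2), (F3).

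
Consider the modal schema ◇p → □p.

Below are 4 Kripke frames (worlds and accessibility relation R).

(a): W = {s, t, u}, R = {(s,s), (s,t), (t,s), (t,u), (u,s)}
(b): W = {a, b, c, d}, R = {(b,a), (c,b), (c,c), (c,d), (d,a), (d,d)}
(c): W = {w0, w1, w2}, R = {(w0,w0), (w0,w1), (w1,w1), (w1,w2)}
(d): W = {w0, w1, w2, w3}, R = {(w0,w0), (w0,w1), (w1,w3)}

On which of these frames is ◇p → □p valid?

none

The schema corresponds to partial functionality: ∀x ∀y ∀z (Rxy ∧ Rxz → y = z).
(a): fails — s sees both s and t.
(b): fails — c sees both b and c.
(c): fails — w0 sees both w0 and w1.
(d): fails — w0 sees both w0 and w1.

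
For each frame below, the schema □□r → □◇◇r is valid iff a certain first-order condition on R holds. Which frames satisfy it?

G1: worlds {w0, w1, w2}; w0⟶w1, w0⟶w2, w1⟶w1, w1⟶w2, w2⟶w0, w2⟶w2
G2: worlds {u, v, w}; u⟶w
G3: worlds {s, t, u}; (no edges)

This is the axiom for a generalized confluence (Geach) condition; its first-order frame correspondent is ∀x ∀z (xRz → ∃w (xR²w ∧ zR²w)).
G1: ✓.
G2: fails — uRw but no t with uR²t and wR²t.
G3: ✓.

G1, G3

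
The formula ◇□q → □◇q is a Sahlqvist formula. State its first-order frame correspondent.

This is the .2 axiom.
Its frame correspondent is convergence — ∀x ∀y ∀z (Rxy ∧ Rxz → ∃w (Ryw ∧ Rzw)).

convergence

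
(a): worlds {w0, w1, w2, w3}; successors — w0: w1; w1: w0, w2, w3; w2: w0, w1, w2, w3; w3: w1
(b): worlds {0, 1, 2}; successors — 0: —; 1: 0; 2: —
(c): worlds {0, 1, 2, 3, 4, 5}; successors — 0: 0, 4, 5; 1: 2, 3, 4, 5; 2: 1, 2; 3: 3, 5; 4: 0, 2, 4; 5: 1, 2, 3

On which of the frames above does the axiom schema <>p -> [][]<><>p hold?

(b)

This is the axiom for a generalized confluence (Geach) condition; its first-order frame correspondent is forall x forall y forall z ((xRy & x R^2 z) -> exists w (y = w & z R^2 w)).
(a): fails — w0Rw1, w0R²w0 but no w with w1=w and w0R²w.
(b): satisfies the condition.
(c): fails — 0R0, 0R²2 but no w with 0=w and 2R²w.
Valid on: (b).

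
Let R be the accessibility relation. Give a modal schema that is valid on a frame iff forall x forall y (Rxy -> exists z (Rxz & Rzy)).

A defining formula is □□p → □p (the C4 axiom).
Suppose □□p→□p is valid. Take Rxy and set V(p)={w : xR²w}. Then □□p at x, so □p at x, so p at y, i.e. ∃z(Rxz∧Rzy).

□□p → □p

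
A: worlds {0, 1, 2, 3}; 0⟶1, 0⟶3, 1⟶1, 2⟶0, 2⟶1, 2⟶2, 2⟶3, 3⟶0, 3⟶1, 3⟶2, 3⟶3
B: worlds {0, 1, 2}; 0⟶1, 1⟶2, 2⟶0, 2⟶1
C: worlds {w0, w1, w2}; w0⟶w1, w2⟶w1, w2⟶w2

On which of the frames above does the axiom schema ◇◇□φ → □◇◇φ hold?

A

Frame correspondent (Sahlqvist): ∀x ∀y ∀z ((xR²y ∧ xRz) → ∃w (yRw ∧ zR²w)) — i.e. a generalized confluence (Geach) condition.
A: ✓.
B: fails — 2R²1, 2R1 but no w with 1Rw and 1R²w.
C: fails — w2R²w1, w2Rw1 but no w with w1Rw and w1R²w.
Valid on: A.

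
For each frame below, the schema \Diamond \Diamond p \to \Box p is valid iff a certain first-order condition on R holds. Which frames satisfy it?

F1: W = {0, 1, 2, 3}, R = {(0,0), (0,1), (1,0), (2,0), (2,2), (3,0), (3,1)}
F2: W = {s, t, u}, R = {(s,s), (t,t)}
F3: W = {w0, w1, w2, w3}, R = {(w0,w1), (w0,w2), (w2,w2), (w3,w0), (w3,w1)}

F2

This is the axiom for a generalized confluence (Geach) condition; its first-order frame correspondent is \forall x \forall y \forall z ((x R^2 y \wedge xRz) \to \exists w (y = w \wedge z = w)).
F1: fails — 0R²0, 0R1 but 0 ≠ 1.
F2: holds.
F3: fails — w0R²w2, w0Rw1 but w2 ≠ w1.
Valid on: F2.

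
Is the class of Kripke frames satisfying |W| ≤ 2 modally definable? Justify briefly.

No

Any modally definable frame class is closed under disjoint unions.
Any modal formula valid on each of 3 disjoint one-world frames is valid on their disjoint union (validity is preserved under disjoint unions). Each one-world frame has |W|=1≤2, but the union has |W|=3.
Hence having at most 2 worlds is not modally definable.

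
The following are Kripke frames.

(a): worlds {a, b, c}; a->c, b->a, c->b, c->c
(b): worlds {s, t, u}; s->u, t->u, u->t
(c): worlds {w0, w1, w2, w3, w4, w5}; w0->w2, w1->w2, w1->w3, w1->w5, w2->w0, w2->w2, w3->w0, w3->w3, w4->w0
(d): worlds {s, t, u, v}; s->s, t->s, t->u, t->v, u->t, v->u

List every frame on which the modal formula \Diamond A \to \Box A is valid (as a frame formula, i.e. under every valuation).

Frame correspondent (Sahlqvist): \forall x \forall y \forall z (Rxy \wedge Rxz \to y = z) — i.e. partial functionality.
(a): fails — c sees both b and c.
(b): satisfies the condition.
(c): fails — w1 sees both w2 and w3.
(d): fails — t sees both s and u.
Valid on: (b).

(b)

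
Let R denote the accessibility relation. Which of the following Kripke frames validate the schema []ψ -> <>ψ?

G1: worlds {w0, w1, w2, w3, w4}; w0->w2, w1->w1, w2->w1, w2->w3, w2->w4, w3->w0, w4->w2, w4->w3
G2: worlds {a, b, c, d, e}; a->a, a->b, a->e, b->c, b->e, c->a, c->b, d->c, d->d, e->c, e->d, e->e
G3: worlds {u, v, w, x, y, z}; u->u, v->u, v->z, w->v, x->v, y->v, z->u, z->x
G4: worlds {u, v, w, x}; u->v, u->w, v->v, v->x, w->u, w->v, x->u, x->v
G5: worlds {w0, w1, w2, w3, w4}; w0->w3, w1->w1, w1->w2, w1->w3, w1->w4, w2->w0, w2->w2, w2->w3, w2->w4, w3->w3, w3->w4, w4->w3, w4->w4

The schema corresponds to seriality: forall x exists y Rxy.
G1: condition met.
G2: condition met.
G3: condition met.
G4: condition met.
G5: condition met.

G1, G2, G3, G4, G5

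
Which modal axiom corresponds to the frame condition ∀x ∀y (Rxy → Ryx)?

The condition is symmetry. The B schema p → □◇p defines it.
Suppose p→□◇p is valid. Take Rxy and set V(p)={x}. Then p at x, so □◇p at x, so ◇p at y, so some z with Ryz has p; z=x, i.e. Ryx.

p → □◇p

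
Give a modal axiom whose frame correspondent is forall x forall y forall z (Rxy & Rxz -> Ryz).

The condition is the Euclidean property. The 5 schema ◇r → □◇r defines it.

◇r → □◇r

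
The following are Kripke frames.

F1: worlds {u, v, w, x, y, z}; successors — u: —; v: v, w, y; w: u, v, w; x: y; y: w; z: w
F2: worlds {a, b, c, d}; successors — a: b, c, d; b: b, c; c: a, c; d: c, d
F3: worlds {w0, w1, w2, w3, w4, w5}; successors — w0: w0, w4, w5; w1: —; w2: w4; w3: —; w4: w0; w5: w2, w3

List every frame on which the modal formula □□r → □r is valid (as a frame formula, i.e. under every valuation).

F2

Frame correspondent (Sahlqvist): ∀x ∀y (Rxy → ∃z (Rxz ∧ Rzy)) — i.e. density.
F1: fails — Rxy but no t with Rxt and Rty.
F2: ✓.
F3: fails — Rw2w4 but no z with Rw2z and Rzw4.
Valid on: F2.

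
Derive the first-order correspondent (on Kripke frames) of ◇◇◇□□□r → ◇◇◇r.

This is a Sahlqvist (Geach-type) schema ◇^3□^3r → □^0◇^3r.
Minimal-valuation argument: fix x; take any y with xR^3y and any z with xR^0z. Set V(r) to the set of worlds R-reachable from y in exactly 3 steps. Then □^3r holds at y, so the antecedent holds at x; validity forces ◇^3r at z, giving a w with zR^3w and yR^3w.
First-order correspondent: ∀x ∀y (xR³y → ∃w (yR³w ∧ xR³w)).

∀x ∀y (xR³y → ∃w (yR³w ∧ xR³w))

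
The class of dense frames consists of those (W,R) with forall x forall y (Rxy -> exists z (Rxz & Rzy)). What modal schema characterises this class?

This is density; the standard corresponding axiom is C4: □□r → □r.
Suppose □□r→□r is valid. Take Rxy and set V(r)={w : xR²w}. Then □□r at x, so □r at x, so r at y, i.e. ∃z(Rxz∧Rzy).

□□r → □r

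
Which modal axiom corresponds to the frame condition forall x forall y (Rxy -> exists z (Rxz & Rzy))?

□□ψ → □ψ

The condition is density. The C4 schema □□ψ → □ψ defines it.
Suppose □□ψ→□ψ is valid. Take Rxy and set V(ψ)={w : xR²w}. Then □□ψ at x, so □ψ at x, so ψ at y, i.e. ∃z(Rxz∧Rzy).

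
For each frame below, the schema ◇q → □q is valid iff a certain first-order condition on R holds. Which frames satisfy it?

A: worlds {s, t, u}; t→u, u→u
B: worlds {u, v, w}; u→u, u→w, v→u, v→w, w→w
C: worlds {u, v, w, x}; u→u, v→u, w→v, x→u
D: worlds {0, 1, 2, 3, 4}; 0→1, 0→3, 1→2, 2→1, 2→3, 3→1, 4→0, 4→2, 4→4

A, C

The schema corresponds to partial functionality: ∀x ∀y ∀z (Rxy ∧ Rxz → y = z).
A: ✓.
B: fails — u sees both u and w.
C: ✓.
D: fails — 0 sees both 1 and 3.
Valid on: A, C.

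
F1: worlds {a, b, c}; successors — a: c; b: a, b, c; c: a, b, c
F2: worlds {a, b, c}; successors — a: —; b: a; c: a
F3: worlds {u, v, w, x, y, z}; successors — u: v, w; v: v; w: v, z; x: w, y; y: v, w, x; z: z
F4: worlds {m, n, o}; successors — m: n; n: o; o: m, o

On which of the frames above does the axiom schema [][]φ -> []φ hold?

Frame correspondent (Sahlqvist): forall x forall y (Rxy -> exists z (Rxz & Rzy)) — i.e. density.
F1: satisfies the condition.
F2: fails — Rca but no z with Rcz and Rza.
F3: fails — Ryx but no t with Ryt and Rtx.
F4: fails — Rmn but no z with Rmz and Rzn.
Valid on: F1.

F1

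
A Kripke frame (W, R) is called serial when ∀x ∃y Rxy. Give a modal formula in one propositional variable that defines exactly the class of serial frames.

□p → ◇p

A defining formula is □p → ◇p (the D axiom).
Suppose □p→◇p is valid. At any x set V(p)=W. Then □p at x, so ◇p at x, so x has a successor.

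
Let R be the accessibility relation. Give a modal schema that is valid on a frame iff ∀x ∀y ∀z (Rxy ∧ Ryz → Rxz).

A defining formula is □r → □□r (the 4 axiom).
Suppose □r→□□r is valid. Take Rxy, Ryz and set V(r)={w : Rxw}. Then □r at x, so □□r at x, so □r at y, so r at z, i.e. Rxz.

□r → □□r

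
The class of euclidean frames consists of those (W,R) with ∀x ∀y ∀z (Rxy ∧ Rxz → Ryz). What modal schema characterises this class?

◇s → □◇s

This is the Euclidean property; the standard corresponding axiom is 5: ◇s → □◇s.
Suppose ◇s→□◇s is valid. Take Rxy, Rxz and set V(s)={y}. Then ◇s at x, so □◇s at x, so ◇s at z, so some w with Rzw has s; w=y, i.e. Rzy. By symmetry of the argument, Ryz.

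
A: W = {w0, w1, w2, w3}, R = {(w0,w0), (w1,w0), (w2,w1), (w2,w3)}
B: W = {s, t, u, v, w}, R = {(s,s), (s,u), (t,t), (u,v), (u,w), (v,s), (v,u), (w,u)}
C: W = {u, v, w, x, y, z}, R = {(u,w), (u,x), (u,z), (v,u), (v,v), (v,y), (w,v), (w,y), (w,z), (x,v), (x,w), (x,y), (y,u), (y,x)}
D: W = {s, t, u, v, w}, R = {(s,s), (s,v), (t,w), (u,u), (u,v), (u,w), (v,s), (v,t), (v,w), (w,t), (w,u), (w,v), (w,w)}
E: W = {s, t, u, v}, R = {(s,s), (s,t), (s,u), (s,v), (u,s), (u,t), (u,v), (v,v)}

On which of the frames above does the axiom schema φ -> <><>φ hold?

B, D

Frame correspondent (Sahlqvist): forall x exists w (x = w & x R^2 w) — i.e. a generalized confluence (Geach) condition.
A: fails — at w1 but no w with w1=w and w1R²w.
B: satisfies the condition.
C: fails — at u but no t with u=t and uR²t.
D: satisfies the condition.
E: fails — at t but no w with t=w and tR²w.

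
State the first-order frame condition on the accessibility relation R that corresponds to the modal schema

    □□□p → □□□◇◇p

∀x ∀z (xR³z → ∃w (xR³w ∧ zR²w))

This is a Sahlqvist (Geach-type) schema ◇^0□^3p → □^3◇^2p.
First-order correspondent: ∀x ∀z (xR³z → ∃w (xR³w ∧ zR²w)).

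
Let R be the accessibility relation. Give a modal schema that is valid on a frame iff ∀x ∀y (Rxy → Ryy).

This is shift-reflexivity; the standard corresponding axiom is T□: □(□q → q).

□(□q → q)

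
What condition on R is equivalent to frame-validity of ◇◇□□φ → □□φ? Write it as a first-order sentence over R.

∀x ∀y ∀z ((xR²y ∧ xR²z) → ∃w (yR²w ∧ z = w))

This is a Sahlqvist (Geach-type) schema ◇^2□^2φ → □^2◇^0φ.
Minimal-valuation argument: fix x; take any y with xR^2y and any z with xR^2z. Set V(φ) to the set of worlds R-reachable from y in exactly 2 steps. Then □^2φ holds at y, so the antecedent holds at x; validity forces ◇^0φ at z, giving a w with zR^0w and yR^2w.
First-order correspondent: ∀x ∀y ∀z ((xR²y ∧ xR²z) → ∃w (yR²w ∧ z = w)).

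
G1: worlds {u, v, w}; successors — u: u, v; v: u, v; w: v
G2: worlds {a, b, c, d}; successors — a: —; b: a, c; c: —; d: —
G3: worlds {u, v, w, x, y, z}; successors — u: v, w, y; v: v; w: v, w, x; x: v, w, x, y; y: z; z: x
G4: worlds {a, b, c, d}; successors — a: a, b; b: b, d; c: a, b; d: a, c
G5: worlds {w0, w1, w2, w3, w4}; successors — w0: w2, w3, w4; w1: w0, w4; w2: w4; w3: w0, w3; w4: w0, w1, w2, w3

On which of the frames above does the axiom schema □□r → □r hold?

G1

The schema corresponds to density: ∀x ∀y (Rxy → ∃z (Rxz ∧ Rzy)).
G1: ✓.
G2: fails — Rba but no z with Rbz and Rza.
G3: fails — Ruy but no t with Rut and Rty.
G4: fails — Rdc but no z with Rdz and Rzc.
G5: fails — Rw2w4 but no z with Rw2z and Rzw4.
Valid on: G1.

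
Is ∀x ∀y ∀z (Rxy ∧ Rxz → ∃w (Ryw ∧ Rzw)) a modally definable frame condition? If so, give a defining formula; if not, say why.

This is a Sahlqvist condition; the .2 axiom ◇□q → □◇q defines it.
Suppose ◇□q→□◇q is valid. Take Rxy, Rxz and set V(q)={w : Ryw}. Then □q at y so ◇□q at x, so □◇q at x, so ◇q at z, giving w with Rzw and Ryw.

Yes — defined by ◇□q → □◇q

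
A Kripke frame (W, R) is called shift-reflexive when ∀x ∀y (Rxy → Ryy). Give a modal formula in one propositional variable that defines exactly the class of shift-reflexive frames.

□(□r → r)

A defining formula is □(□r → r) (the T□ axiom).
Suppose □(□r→r) is valid. Take Rxy and set V(r)={w : Ryw}. Then at y, □r holds; since □(□r→r) at x, □r→r at y, so r at y, i.e. Ryy.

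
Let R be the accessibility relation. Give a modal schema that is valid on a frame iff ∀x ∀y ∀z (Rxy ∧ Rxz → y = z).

◇ψ → □ψ

The condition is partial functionality. The CD schema ◇ψ → □ψ defines it.
Suppose ◇ψ→□ψ is valid. Take Rxy, Rxz and set V(ψ)={y}. Then ◇ψ at x, so □ψ at x, so ψ at z, i.e. z=y.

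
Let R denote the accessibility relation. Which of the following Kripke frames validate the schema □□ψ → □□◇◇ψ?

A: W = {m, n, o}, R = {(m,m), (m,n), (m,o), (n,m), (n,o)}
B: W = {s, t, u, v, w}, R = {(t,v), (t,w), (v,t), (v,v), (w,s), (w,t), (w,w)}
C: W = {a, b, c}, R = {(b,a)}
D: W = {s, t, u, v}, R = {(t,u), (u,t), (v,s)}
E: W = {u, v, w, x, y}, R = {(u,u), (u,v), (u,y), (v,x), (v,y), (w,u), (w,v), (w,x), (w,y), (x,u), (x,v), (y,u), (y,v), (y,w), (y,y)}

The schema corresponds to a generalized confluence (Geach) condition: ∀x ∀z (xR²z → ∃w (xR²w ∧ zR²w)).
A: fails — mR²o but no w with mR²w and oR²w.
B: fails — tR²s but no w* with tR²w* and sR²w*.
C: ✓.
D: ✓.
E: ✓.
Valid on: C, D, E.

C, D, E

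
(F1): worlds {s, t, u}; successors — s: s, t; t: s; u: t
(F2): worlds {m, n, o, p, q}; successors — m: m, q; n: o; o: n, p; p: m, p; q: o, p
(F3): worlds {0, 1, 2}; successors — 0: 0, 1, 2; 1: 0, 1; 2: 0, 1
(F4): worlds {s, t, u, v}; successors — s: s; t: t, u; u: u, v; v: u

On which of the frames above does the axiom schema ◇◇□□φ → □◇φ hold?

(F1), (F3), (F4)

This is the axiom for a generalized confluence (Geach) condition; its first-order frame correspondent is ∀x ∀y ∀z ((xR²y ∧ xRz) → ∃w (yR²w ∧ zRw)).
(F1): condition met.
(F2): fails — oR²p, oRn but no w with pR²w and nRw.
(F3): condition met.
(F4): condition met.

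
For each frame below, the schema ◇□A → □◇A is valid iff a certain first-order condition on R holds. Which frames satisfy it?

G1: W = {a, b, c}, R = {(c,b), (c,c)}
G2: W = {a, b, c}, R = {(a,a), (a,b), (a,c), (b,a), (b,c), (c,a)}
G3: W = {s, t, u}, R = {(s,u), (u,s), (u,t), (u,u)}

Frame correspondent (Sahlqvist): ∀x ∀y ∀z (Rxy ∧ Rxz → ∃w (Ryw ∧ Rzw)) — i.e. convergence.
G1: fails — Rcc and Rcb but c and b have no common successor.
G2: condition met.
G3: fails — Rus and Rut but s and t have no common successor.

G2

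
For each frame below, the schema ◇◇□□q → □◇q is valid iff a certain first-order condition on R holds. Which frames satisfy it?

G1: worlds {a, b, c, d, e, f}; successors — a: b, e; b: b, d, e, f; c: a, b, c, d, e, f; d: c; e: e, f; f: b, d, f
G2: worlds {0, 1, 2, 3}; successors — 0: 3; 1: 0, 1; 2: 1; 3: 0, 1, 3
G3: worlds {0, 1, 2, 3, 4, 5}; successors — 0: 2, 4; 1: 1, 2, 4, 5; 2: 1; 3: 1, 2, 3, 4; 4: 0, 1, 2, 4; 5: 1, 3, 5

G2, G3

This is the axiom for a generalized confluence (Geach) condition; its first-order frame correspondent is ∀x ∀y ∀z ((xR²y ∧ xRz) → ∃w (yR²w ∧ zRw)).
G1: fails — bR²e, bRd but no w with eR²w and dRw.
G2: ✓.
G3: ✓.
Valid on: G2, G3.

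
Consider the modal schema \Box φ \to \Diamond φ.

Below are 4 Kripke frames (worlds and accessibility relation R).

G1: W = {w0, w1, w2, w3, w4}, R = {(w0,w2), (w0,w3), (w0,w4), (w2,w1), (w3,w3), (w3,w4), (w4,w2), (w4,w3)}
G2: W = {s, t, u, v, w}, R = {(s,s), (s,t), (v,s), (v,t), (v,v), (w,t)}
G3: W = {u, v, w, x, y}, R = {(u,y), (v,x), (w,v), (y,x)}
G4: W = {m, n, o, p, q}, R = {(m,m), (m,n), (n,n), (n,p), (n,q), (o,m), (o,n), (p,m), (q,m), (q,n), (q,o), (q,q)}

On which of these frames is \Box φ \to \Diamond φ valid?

This is the axiom for seriality; its first-order frame correspondent is \forall x \exists y Rxy.
G1: fails — world w1 has no successor.
G2: fails — world t has no successor.
G3: fails — world x has no successor.
G4: holds.
Valid on: G4.

G4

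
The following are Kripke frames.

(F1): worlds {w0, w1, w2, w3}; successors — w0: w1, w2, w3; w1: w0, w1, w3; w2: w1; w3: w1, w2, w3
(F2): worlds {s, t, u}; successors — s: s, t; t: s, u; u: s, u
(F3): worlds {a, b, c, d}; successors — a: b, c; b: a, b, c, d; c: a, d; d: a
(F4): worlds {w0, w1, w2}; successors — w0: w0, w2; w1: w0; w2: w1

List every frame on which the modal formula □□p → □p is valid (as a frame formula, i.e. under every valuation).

(F1), (F2)

Frame correspondent (Sahlqvist): ∀x ∀y (Rxy → ∃z (Rxz ∧ Rzy)) — i.e. density.
(F1): holds.
(F2): holds.
(F3): fails — Rcd but no z with Rcz and Rzd.
(F4): fails — Rw2w1 but no z with Rw2z and Rzw1.
Valid on: (F1), (F2).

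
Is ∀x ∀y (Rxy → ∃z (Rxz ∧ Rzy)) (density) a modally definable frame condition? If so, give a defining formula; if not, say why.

Definable; □□q → □q defines it

This is a Sahlqvist condition; the C4 axiom □□q → □q defines it.
Suppose □□q→□q is valid. Take Rxy and set V(q)={w : xR²w}. Then □□q at x, so □q at x, so q at y, i.e. ∃z(Rxz∧Rzy).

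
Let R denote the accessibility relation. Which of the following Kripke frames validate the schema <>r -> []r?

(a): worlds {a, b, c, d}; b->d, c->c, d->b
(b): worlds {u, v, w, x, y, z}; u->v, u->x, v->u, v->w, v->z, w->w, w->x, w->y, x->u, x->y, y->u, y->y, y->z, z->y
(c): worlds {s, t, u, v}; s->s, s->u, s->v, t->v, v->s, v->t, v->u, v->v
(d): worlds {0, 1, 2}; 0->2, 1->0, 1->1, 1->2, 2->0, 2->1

(a)

This is the axiom for partial functionality; its first-order frame correspondent is forall x forall y forall z (Rxy & Rxz -> y = z).
(a): holds.
(b): fails — u sees both v and x.
(c): fails — s sees both s and u.
(d): fails — 1 sees both 0 and 1.
Valid on: (a).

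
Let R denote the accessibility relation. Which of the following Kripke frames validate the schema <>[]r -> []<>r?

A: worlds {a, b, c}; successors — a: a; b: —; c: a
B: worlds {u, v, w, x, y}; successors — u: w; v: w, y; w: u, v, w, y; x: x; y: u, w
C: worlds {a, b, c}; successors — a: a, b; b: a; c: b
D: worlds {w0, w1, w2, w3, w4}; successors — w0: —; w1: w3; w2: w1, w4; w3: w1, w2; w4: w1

The schema corresponds to convergence: forall x forall y forall z (Rxy & Rxz -> exists w (Ryw & Rzw)).
A: ✓.
B: ✓.
C: ✓.
D: fails — Rw2w4 and Rw2w1 but w4 and w1 have no common successor.
Valid on: A, B, C.

A, B, C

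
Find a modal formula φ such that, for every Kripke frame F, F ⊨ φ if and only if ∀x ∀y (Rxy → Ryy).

The condition is shift-reflexivity. The T□ schema □(□p → p) defines it.

□(□p → p)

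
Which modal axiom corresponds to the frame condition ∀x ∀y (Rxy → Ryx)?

This is symmetry; the standard corresponding axiom is B: p → □◇p.

p → □◇p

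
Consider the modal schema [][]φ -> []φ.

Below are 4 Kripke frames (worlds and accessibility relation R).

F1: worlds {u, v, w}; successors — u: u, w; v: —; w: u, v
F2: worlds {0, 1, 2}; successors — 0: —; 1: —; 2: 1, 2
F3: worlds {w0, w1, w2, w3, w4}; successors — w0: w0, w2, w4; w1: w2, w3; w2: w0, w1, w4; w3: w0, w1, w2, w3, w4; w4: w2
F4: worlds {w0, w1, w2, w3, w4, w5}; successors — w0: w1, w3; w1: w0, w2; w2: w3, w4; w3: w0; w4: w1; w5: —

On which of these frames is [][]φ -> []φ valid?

F2

The schema corresponds to density: forall x forall y (Rxy -> exists z (Rxz & Rzy)).
F1: fails — Rwv but no z with Rwz and Rzv.
F2: ✓.
F3: fails — Rw4w2 but no z with Rw4z and Rzw2.
F4: fails — Rw1w2 but no z with Rw1z and Rzw2.
Valid on: F2.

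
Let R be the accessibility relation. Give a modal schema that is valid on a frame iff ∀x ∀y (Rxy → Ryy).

The condition is shift-reflexivity. The T□ schema □(□q → q) defines it.

□(□q → q)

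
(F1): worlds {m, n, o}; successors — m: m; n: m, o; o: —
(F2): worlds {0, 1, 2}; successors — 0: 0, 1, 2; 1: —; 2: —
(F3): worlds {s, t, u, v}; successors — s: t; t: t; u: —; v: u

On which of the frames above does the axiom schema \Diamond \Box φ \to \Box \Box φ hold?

(F3)

This is the axiom for a generalized confluence (Geach) condition; its first-order frame correspondent is \forall x \forall y \forall z ((xRy \wedge x R^2 z) \to \exists w (yRw \wedge z = w)).
(F1): fails — nRo, nR²m but no w with oRw and m=w.
(F2): fails — 0R1, 0R²0 but no w with 1Rw and 0=w.
(F3): satisfies the condition.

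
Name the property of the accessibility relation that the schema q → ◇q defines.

This is a form of the T axiom.
Its frame correspondent is reflexivity — ∀x Rxx.

Reflexivity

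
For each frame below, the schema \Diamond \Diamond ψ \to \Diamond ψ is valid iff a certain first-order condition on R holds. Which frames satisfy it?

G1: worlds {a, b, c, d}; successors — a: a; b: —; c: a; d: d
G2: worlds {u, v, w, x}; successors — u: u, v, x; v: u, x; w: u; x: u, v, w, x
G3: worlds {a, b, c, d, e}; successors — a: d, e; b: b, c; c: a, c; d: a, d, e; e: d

G1

This is the axiom for transitivity; its first-order frame correspondent is \forall x \forall y \forall z (Rxy \wedge Ryz \to Rxz).
G1: condition met.
G2: fails — Rwu and Ruv but not Rwv.
G3: fails — Rbc and Rca but not Rba.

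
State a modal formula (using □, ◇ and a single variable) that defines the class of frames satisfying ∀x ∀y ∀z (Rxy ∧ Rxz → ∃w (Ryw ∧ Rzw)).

A defining formula is ◇□q → □◇q (the .2 axiom).

◇□q → □◇q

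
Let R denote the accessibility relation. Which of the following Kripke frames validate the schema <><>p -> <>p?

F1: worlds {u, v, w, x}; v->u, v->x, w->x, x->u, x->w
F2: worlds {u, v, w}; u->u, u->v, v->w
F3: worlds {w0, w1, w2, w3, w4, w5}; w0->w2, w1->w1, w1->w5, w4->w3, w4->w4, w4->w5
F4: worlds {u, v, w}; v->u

F3, F4

The schema corresponds to transitivity: forall x forall y forall z (Rxy & Ryz -> Rxz).
F1: fails — Rxw and Rwx but not Rxx.
F2: fails — Ruv and Rvw but not Ruw.
F3: satisfies the condition.
F4: satisfies the condition.
Valid on: F3, F4.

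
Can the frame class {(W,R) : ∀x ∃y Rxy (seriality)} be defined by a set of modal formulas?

Yes — defined by □r → ◇r

This is a Sahlqvist condition; the D axiom □r → ◇r defines it.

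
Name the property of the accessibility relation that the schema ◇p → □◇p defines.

The Euclidean property

This is the 5 axiom.
Its frame correspondent is the Euclidean property — ∀x ∀y ∀z (Rxy ∧ Rxz → Ryz).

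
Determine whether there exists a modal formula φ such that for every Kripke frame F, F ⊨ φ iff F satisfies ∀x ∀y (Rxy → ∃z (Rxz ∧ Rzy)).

Yes — defined by □□p → □p

This is a Sahlqvist condition; the C4 axiom □□p → □p defines it.
Suppose □□p→□p is valid. Take Rxy and set V(p)={w : xR²w}. Then □□p at x, so □p at x, so p at y, i.e. ∃z(Rxz∧Rzy).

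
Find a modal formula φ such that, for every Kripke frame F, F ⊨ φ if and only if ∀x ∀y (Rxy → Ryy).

□(□r → r)

The condition is shift-reflexivity. The T□ schema □(□r → r) defines it.
Suppose □(□r→r) is valid. Take Rxy and set V(r)={w : Ryw}. Then at y, □r holds; since □(□r→r) at x, □r→r at y, so r at y, i.e. Ryy.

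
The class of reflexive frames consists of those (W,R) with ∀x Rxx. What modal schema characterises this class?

□ψ → ψ

A defining formula is □ψ → ψ (the T axiom).
Suppose □ψ→ψ is valid. At any x set V(ψ)={w : Rxw}. Then □ψ holds at x, so ψ holds at x, i.e. Rxx.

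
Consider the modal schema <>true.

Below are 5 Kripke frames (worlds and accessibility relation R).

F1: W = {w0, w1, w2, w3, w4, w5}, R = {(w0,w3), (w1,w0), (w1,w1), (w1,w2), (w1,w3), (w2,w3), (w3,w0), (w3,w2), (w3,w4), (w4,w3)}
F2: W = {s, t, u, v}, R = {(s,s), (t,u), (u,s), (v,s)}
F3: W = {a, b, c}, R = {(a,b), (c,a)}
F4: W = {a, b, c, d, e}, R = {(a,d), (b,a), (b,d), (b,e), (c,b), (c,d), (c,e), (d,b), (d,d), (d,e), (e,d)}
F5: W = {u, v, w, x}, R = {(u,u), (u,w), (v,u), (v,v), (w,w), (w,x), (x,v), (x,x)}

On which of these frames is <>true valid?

This is the axiom for seriality; its first-order frame correspondent is forall x exists y Rxy.
F1: fails — world w5 has no successor.
F2: ✓.
F3: fails — world b has no successor.
F4: ✓.
F5: ✓.

F2, F4, F5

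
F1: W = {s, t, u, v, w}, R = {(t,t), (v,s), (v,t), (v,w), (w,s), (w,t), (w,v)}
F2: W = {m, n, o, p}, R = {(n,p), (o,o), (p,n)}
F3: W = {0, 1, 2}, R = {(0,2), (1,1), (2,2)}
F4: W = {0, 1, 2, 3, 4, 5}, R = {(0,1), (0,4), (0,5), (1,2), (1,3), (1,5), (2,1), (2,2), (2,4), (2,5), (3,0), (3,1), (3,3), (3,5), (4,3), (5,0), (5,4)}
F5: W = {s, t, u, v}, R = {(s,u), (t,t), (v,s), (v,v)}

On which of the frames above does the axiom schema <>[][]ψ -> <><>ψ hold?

This is the axiom for a generalized confluence (Geach) condition; its first-order frame correspondent is forall x forall y (xRy -> exists w (y R^2 w & x R^2 w)).
F1: fails — vRs but no w* with sR²w* and vR²w*.
F2: fails — nRp but no w with pR²w and nR²w.
F3: condition met.
F4: condition met.
F5: fails — sRu but no w with uR²w and sR²w.
Valid on: F3, F4.

F3, F4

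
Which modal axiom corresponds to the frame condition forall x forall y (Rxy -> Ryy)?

□(□ψ → ψ)

A defining formula is □(□ψ → ψ) (the T□ axiom).
Suppose □(□ψ→ψ) is valid. Take Rxy and set V(ψ)={w : Ryw}. Then at y, □ψ holds; since □(□ψ→ψ) at x, □ψ→ψ at y, so ψ at y, i.e. Ryy.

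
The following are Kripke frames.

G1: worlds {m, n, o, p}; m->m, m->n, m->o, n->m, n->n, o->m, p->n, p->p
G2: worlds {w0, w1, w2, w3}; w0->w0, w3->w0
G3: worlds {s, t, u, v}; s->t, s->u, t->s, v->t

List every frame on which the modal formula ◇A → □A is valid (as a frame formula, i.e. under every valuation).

G2

Frame correspondent (Sahlqvist): ∀x ∀y ∀z (Rxy ∧ Rxz → y = z) — i.e. partial functionality.
G1: fails — m sees both m and n.
G2: condition met.
G3: fails — s sees both t and u.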